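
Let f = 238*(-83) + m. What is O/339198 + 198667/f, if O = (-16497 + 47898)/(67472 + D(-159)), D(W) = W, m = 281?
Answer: -1512016915835995/148205335416234 ≈ -10.202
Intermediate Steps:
O = 31401/67313 (O = (-16497 + 47898)/(67472 - 159) = 31401/67313 ≈ 0.46649)
f = -19473 (f = 238*(-83) + 281 = -19754 + 281 = -19473)
O/339198 + 198667/f = (31401/67313)/339198 + 198667/(-19473) = (31401/67313)*(1/339198) + 198667*(-1/19473) = 10467/7610811658 - 198667/19473 = -1512016915835995/148205335416234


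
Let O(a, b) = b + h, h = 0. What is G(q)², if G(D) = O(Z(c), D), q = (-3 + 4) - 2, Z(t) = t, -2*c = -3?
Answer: 1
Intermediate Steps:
c = 3/2 (c = -½*(-3) = 3/2 ≈ 1.5000)
q = -1 (q = 1 - 2 = -1)
O(a, b) = b (O(a, b) = b + 0 = b)
G(D) = D
G(q)² = (-1)² = 1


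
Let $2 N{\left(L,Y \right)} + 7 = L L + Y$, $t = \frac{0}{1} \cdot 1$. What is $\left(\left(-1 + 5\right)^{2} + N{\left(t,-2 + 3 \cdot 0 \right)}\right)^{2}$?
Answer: $\frac{529}{4} \approx 132.25$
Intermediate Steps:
$t = 0$ ($t = 0 \cdot 1 \cdot 1 = 0 \cdot 1 = 0$)
$N{\left(L,Y \right)} = - \frac{7}{2} + \frac{Y}{2} + \frac{L^{2}}{2}$ ($N{\left(L,Y \right)} = - \frac{7}{2} + \frac{L L + Y}{2} = - \frac{7}{2} + \frac{L^{2} + Y}{2} = - \frac{7}{2} + \frac{Y + L^{2}}{2} = - \frac{7}{2} + \left(\frac{Y}{2} + \frac{L^{2}}{2}\right) = - \frac{7}{2} + \frac{Y}{2} + \frac{L^{2}}{2}$)
$\left(\left(-1 + 5\right)^{2} + N{\left(t,-2 + 3 \cdot 0 \right)}\right)^{2} = \left(\left(-1 + 5\right)^{2} + \left(- \frac{7}{2} + \frac{-2 + 3 \cdot 0}{2} + \frac{0^{2}}{2}\right)\right)^{2} = \left(4^{2} + \left(- \frac{7}{2} + \frac{-2 + 0}{2} + \frac{1}{2} \cdot 0\right)\right)^{2} = \left(16 + \left(- \frac{7}{2} + \frac{1}{2} \left(-2\right) + 0\right)\right)^{2} = \left(16 - \frac{9}{2}\right)^{2} = \left(\frac{23}{2}\right)^{2} = \frac{529}{4}$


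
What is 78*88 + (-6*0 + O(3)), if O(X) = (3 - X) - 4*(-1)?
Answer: 6868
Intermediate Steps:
O(X) = 7 - X (O(X) = (3 - X) + 4 = 7 - X)
78*88 + (-6*0 + O(3)) = 78*88 + (-6*0 + (7 - 1*3)) = 6864 + (0 + (7 - 3)) = 6864 + (0 + 4) = 6864 + 4 = 6868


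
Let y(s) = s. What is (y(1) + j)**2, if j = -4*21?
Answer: 6889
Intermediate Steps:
j = -84
(y(1) + j)**2 = (1 - 84)**2 = (-83)**2 = 6889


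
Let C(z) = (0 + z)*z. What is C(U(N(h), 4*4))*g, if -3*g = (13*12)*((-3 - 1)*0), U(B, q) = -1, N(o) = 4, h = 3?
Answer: 0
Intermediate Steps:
C(z) = z² (C(z) = z*z = z²)
g = 0 (g = -13*12*(-3 - 1)*0/3 = -52*(-4*0) = -52*0 = -⅓*0 = 0)
C(U(N(h), 4*4))*g = (-1)²*0 = 1*0 = 0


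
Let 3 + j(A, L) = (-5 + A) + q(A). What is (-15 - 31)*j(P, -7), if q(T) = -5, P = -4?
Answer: 782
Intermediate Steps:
j(A, L) = -13 + A (j(A, L) = -3 + ((-5 + A) - 5) = -3 + (-10 + A) = -13 + A)
(-15 - 31)*j(P, -7) = (-15 - 31)*(-13 - 4) = -46*(-17) = 782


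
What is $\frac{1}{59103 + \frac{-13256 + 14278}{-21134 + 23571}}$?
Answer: $\frac{2437}{144035033} \approx 1.6919 \cdot 10^{-5}$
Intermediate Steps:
$\frac{1}{59103 + \frac{-13256 + 14278}{-21134 + 23571}} = \frac{1}{59103 + \frac{1022}{2437}} = \frac{1}{\frac{144035033}{2437}} = \frac{2437}{144035033}$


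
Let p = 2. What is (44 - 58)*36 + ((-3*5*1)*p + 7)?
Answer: -527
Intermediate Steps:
(44 - 58)*36 + ((-3*5*1)*p + 7) = (44 - 58)*36 + ((-3*5*1)*2 + 7) = -14*36 + (-15*1*2 + 7) = -504 + (-15*2 + 7) = -504 + (-30 + 7) = -504 - 23 = -527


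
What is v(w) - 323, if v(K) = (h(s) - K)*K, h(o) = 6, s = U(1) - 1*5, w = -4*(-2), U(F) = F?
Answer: -339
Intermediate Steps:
w = 8
s = -4 (s = 1 - 1*5 = 1 - 5 = -4)
v(K) = K*(6 - K) (v(K) = (6 - K)*K = K*(6 - K))
v(w) - 323 = 8*(6 - 1*8) - 323 = 8*(6 - 8) - 323 = 8*(-2) - 323 = -16 - 323 = -339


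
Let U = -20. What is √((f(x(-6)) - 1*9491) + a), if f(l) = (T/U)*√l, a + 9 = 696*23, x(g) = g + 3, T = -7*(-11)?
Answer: √(650800 - 385*I*√3)/10 ≈ 80.672 - 0.04133*I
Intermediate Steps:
T = 77
x(g) = 3 + g
a = 15999 (a = -9 + 696*23 = -9 + 16008 = 15999)
f(l) = -77*√l/20 (f(l) = (77/(-20))*√l = (77*(-1/20))*√l = -77*√l/20)
√((f(x(-6)) - 1*9491) + a) = √((-77*√(3 - 6)/20 - 1*9491) + 15999) = √((-77*I*√3/20 - 9491) + 15999) = √((-9491 - 77*I*√3/20) + 15999) = √(6508 - 77*I*√3/20)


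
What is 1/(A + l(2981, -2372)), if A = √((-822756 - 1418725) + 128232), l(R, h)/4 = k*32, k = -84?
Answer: -10752/117718753 - I*√2113249/117718753 ≈ -9.1336e-5 - 1.2349e-5*I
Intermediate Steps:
l(R, h) = -10752 (l(R, h) = 4*(-84*32) = 4*(-2688) = -10752)
A = I*√2113249 (A = √(-2241481 + 128232) = √(-2113249) = I*√2113249 ≈ 1453.7*I)
1/(A + l(2981, -2372)) = 1/(I*√2113249 - 10752) = 1/(-10752 + I*√2113249)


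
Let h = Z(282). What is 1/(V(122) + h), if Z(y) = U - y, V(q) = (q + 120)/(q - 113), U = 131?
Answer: -9/1117 ≈ -0.0080573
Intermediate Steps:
V(q) = (120 + q)/(-113 + q)
Z(y) = 131 - y
h = -151 (h = 131 - 1*282 = 131 - 282 = -151)
1/(V(122) + h) = 1/((120 + 122)/(-113 + 122) - 151) = 1/(242/9 - 151) = 1/(-1117/9) = -9/1117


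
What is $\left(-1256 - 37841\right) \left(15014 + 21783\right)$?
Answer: $-1438652309$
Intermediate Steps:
$\left(-1256 - 37841\right) \left(15014 + 21783\right) = \left(-39097\right) 36797 = -1438652309$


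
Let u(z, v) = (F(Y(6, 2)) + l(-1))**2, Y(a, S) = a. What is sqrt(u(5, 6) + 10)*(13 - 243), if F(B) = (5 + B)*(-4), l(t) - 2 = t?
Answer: -2990*sqrt(11) ≈ -9916.7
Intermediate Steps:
l(t) = 2 + t
F(B) = -20 - 4*B
u(z, v) = 1849 (u(z, v) = ((-20 - 4*6) + (2 - 1))**2 = ((-20 - 24) + 1)**2 = (-44 + 1)**2 = (-43)**2 = 1849)
sqrt(u(5, 6) + 10)*(13 - 243) = sqrt(1849 + 10)*(13 - 243) = sqrt(1859)*(-230) = (13*sqrt(11))*(-230) = -2990*sqrt(11)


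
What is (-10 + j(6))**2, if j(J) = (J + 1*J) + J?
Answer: 64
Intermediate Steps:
j(J) = 3*J (j(J) = (J + J) + J = 2*J + J = 3*J)
(-10 + j(6))**2 = (-10 + 3*6)**2 = (-10 + 18)**2 = 8**2 = 64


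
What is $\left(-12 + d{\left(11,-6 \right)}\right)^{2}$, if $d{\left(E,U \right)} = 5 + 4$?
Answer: $9$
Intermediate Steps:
$d{\left(E,U \right)} = 9$
$\left(-12 + d{\left(11,-6 \right)}\right)^{2} = \left(-12 + 9\right)^{2} = \left(-3\right)^{2} = 9$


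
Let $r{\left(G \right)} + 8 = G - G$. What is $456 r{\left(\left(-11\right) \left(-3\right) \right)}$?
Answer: $-3648$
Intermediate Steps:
$r{\left(G \right)} = -8$ ($r{\left(G \right)} = -8 + \left(G - G\right) = -8 + 0 = -8$)
$456 r{\left(\left(-11\right) \left(-3\right) \right)} = 456 \left(-8\right) = -3648$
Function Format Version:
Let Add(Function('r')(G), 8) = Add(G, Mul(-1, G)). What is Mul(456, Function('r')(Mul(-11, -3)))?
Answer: -3648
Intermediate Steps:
Function('r')(G) = -8 (Function('r')(G) = Add(-8, Add(G, Mul(-1, G))) = Add(-8, 0) = -8)
Mul(456, Function('r')(Mul(-11, -3))) = Mul(456, -8) = -3648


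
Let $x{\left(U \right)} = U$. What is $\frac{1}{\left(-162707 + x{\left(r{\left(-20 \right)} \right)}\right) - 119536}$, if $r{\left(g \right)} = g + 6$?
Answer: $- \frac{1}{282257} \approx -3.5429 \cdot 10^{-6}$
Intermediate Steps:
$r{\left(g \right)} = 6 + g$
$\frac{1}{\left(-162707 + x{\left(r{\left(-20 \right)} \right)}\right) - 119536} = \frac{1}{\left(-162707 + \left(6 - 20\right)\right) - 119536} = \frac{1}{\left(-162707 - 14\right) - 119536} = \frac{1}{-162721 - 119536} = \frac{1}{-282257} = - \frac{1}{282257}$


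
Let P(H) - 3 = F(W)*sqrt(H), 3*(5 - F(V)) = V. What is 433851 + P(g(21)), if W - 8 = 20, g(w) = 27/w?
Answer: 433854 - 13*sqrt(7)/7 ≈ 4.3385e+5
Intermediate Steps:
W = 28 (W = 8 + 20 = 28)
F(V) = 5 - V/3
P(H) = 3 - 13*sqrt(H)/3 (P(H) = 3 + (5 - 1/3*28)*sqrt(H) = 3 + (5 - 28/3)*sqrt(H) = 3 - 13*sqrt(H)/3)
433851 + P(g(21)) = 433851 + (3 - 13*3*sqrt(7)/7/3) = 433851 + (3 - 13*sqrt(7)/7) = 433854 - 13*sqrt(7)/7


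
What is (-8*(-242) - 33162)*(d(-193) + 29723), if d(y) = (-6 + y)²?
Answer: -2164711224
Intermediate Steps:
(-8*(-242) - 33162)*(d(-193) + 29723) = (-8*(-242) - 33162)*((-6 - 193)² + 29723) = (1936 - 33162)*((-199)² + 29723) = -31226*(39601 + 29723) = -31226*69324 = -2164711224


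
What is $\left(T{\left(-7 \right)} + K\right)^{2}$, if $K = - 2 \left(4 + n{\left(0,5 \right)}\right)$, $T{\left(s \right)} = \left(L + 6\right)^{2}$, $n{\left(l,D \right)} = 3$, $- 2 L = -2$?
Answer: $1225$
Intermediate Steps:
$L = 1$ ($L = \left(- \frac{1}{2}\right) \left(-2\right) = 1$)
$T{\left(s \right)} = 49$ ($T{\left(s \right)} = \left(1 + 6\right)^{2} = 7^{2} = 49$)
$K = -14$ ($K = - 2 \left(4 + 3\right) = \left(-2\right) 7 = -14$)
$\left(T{\left(-7 \right)} + K\right)^{2} = \left(49 - 14\right)^{2} = 35^{2} = 1225$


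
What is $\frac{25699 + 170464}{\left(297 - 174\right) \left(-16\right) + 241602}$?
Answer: $\frac{196163}{239634} \approx 0.81859$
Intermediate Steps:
$\frac{25699 + 170464}{\left(297 - 174\right) \left(-16\right) + 241602} = \frac{196163}{123 \left(-16\right) + 241602} = \frac{196163}{-1968 + 241602} = \frac{196163}{239634}$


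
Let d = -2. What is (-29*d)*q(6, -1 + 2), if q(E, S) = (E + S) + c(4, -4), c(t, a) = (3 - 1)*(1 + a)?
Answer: 58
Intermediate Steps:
c(t, a) = 2 + 2*a (c(t, a) = 2*(1 + a) = 2 + 2*a)
q(E, S) = -6 + E + S (q(E, S) = (E + S) + (2 + 2*(-4)) = (E + S) + (2 - 8) = (E + S) - 6 = -6 + E + S)
(-29*d)*q(6, -1 + 2) = (-29*(-2))*(-6 + 6 + (-1 + 2)) = 58*(-6 + 6 + 1) = 58*1 = 58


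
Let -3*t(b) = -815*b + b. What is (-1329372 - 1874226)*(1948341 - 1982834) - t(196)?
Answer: 331504957898/3 ≈ 1.1050e+11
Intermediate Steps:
t(b) = 814*b/3 (t(b) = -(-815*b + b)/3 = -(-814)*b/3 = 814*b/3)
(-1329372 - 1874226)*(1948341 - 1982834) - t(196) = (-1329372 - 1874226)*(1948341 - 1982834) - 814*196/3 = -3203598*(-34493) - 1*159544/3 = 110501705814 - 159544/3 = 331504957898/3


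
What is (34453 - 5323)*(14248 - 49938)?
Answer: -1039649700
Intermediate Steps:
(34453 - 5323)*(14248 - 49938) = 29130*(-35690) = -1039649700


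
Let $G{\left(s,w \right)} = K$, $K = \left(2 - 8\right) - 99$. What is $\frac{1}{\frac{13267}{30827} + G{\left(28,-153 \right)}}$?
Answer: $- \frac{30827}{3223568} \approx -0.009563$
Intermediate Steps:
$K = -105$ ($K = -6 - 99 = -105$)
$G{\left(s,w \right)} = -105$
$\frac{1}{\frac{13267}{30827} + G{\left(28,-153 \right)}} = \frac{1}{\frac{13267}{30827} - 105} = \frac{1}{- \frac{3223568}{30827}} = - \frac{30827}{3223568}$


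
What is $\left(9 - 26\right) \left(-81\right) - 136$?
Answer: $1241$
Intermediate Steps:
$\left(9 - 26\right) \left(-81\right) - 136 = \left(-17\right) \left(-81\right) - 136 = 1377 - 136 = 1241$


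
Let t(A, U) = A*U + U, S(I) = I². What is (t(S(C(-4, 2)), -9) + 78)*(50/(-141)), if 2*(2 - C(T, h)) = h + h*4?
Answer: 200/47 ≈ 4.2553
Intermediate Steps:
C(T, h) = 2 - 5*h/2 (C(T, h) = 2 - (h + h*4)/2 = 2 - (h + 4*h)/2 = 2 - 5*h/2)
t(A, U) = U + A*U
(t(S(C(-4, 2)), -9) + 78)*(50/(-141)) = (-9*(1 + (2 - 5/2*2)²) + 78)*(50/(-141)) = (-9*(1 + (2 - 5)²) + 78)*(50*(-1/141)) = (-9*(1 + (-3)²) + 78)*(-50/141) = (-9*(1 + 9) + 78)*(-50/141) = (-9*10 + 78)*(-50/141) = (-90 + 78)*(-50/141) = -12*(-50/141) = 200/47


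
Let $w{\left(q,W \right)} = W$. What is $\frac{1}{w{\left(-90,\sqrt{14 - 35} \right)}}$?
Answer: $- \frac{i \sqrt{21}}{21} \approx - 0.21822 i$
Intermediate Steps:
$\frac{1}{w{\left(-90,\sqrt{14 - 35} \right)}} = \frac{1}{\sqrt{14 - 35}} = \frac{1}{\sqrt{-21}} = \frac{1}{i \sqrt{21}} = - \frac{i \sqrt{21}}{21}$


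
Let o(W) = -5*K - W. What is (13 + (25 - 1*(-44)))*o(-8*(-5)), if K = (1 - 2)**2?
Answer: -3690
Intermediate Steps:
K = 1 (K = (-1)**2 = 1)
o(W) = -5 - W (o(W) = -5*1 - W = -5 - W)
(13 + (25 - 1*(-44)))*o(-8*(-5)) = (13 + (25 - 1*(-44)))*(-5 - (-8)*(-5)) = (13 + (25 + 44))*(-5 - 1*40) = (13 + 69)*(-5 - 40) = 82*(-45) = -3690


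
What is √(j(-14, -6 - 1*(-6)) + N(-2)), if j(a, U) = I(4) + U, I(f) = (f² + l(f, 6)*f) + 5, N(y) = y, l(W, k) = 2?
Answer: 3*√3 ≈ 5.1962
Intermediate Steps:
I(f) = 5 + f² + 2*f (I(f) = (f² + 2*f) + 5 = 5 + f² + 2*f)
j(a, U) = 29 + U (j(a, U) = (5 + 4² + 2*4) + U = (5 + 16 + 8) + U = 29 + U)
√(j(-14, -6 - 1*(-6)) + N(-2)) = √((29 + (-6 - 1*(-6))) - 2) = √((29 + (-6 + 6)) - 2) = √((29 + 0) - 2) = √(29 - 2) = √27 = 3*√3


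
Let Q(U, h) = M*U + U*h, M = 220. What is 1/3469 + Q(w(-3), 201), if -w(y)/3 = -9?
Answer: 39432124/3469 ≈ 11367.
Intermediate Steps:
w(y) = 27 (w(y) = -3*(-9) = 27)
Q(U, h) = 220*U + U*h
1/3469 + Q(w(-3), 201) = 1/3469 + 27*(220 + 201) = 1/3469 + 27*421 = 1/3469 + 11367 = 39432124/3469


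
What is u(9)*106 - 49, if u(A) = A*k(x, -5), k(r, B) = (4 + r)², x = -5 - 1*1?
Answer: 3767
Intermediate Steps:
x = -6 (x = -5 - 1 = -6)
u(A) = 4*A (u(A) = A*(4 - 6)² = A*(-2)² = A*4 = 4*A)
u(9)*106 - 49 = (4*9)*106 - 49 = 36*106 - 49 = 3816 - 49 = 3767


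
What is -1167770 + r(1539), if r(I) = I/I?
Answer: -1167769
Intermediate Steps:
r(I) = 1
-1167770 + r(1539) = -1167770 + 1 = -1167769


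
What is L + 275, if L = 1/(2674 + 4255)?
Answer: 1905476/6929 ≈ 275.00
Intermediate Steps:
L = 1/6929 ≈ 0.00014432
L + 275 = 1/6929 + 275 = 1905476/6929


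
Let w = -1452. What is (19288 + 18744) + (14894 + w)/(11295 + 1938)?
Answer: 45753718/1203 ≈ 38033.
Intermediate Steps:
(19288 + 18744) + (14894 + w)/(11295 + 1938) = (19288 + 18744) + (14894 - 1452)/(11295 + 1938) = 38032 + 13442/13233 = 38032 + 13442*(1/13233) = 38032 + 1222/1203 = 45753718/1203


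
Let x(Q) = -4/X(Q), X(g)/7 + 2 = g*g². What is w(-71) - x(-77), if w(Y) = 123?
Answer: 393076631/3195745 ≈ 123.00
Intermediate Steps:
X(g) = -14 + 7*g³ (X(g) = -14 + 7*(g*g²) = -14 + 7*g³)
x(Q) = -4/(-14 + 7*Q³)
w(-71) - x(-77) = 123 - (-4)/(-14 + 7*(-77)³) = 123 - (-4)/(-14 + 7*(-456533)) = 123 - (-4)/(-14 - 3195731) = 123 - (-4)/(-3195745) = 123 - (-4)*(-1)/3195745 = 123 - 1*4/3195745 = 123 - 4/3195745 = 393076631/3195745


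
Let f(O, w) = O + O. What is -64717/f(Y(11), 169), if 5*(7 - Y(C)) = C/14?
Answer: -2265095/479 ≈ -4728.8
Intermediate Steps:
Y(C) = 7 - C/70 (Y(C) = 7 - C/(5*14) = 7 - C/70)
f(O, w) = 2*O
-64717/f(Y(11), 169) = -64717*1/(2*(7 - 1/70*11)) = -64717*1/(2*(7 - 11/70)) = -64717/(2*(479/70)) = -64717/479/35 = -64717*35/479 = -2265095/479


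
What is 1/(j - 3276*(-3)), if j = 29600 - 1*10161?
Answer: 1/29267 ≈ 3.4168e-5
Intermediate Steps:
j = 19439 (j = 29600 - 10161 = 19439)
1/(j - 3276*(-3)) = 1/(19439 - 3276*(-3)) = 1/(19439 + 9828) = 1/29267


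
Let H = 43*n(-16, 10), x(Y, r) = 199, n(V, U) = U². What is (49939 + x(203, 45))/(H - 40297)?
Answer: -50138/35997 ≈ -1.3928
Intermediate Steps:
H = 4300 (H = 43*10² = 43*100 = 4300)
(49939 + x(203, 45))/(H - 40297) = (49939 + 199)/(4300 - 40297) = 50138/(-35997) = 50138*(-1/35997) = -50138/35997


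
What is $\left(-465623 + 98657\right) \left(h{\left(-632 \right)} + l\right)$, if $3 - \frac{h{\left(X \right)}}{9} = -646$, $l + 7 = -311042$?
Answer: $112000958928$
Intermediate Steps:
$l = -311049$ ($l = -7 - 311042 = -311049$)
$h{\left(X \right)} = 5841$ ($h{\left(X \right)} = 27 - -5814 = 27 + 5814 = 5841$)
$\left(-465623 + 98657\right) \left(h{\left(-632 \right)} + l\right) = \left(-465623 + 98657\right) \left(5841 - 311049\right) = \left(-366966\right) \left(-305208\right) = 112000958928$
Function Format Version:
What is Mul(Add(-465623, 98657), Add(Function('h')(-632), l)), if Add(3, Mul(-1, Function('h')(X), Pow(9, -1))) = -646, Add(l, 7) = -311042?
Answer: 112000958928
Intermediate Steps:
l = -311049 (l = Add(-7, -311042) = -311049)
Function('h')(X) = 5841 (Function('h')(X) = Add(27, Mul(-9, -646)) = Add(27, 5814) = 5841)
Mul(Add(-465623, 98657), Add(Function('h')(-632), l)) = Mul(Add(-465623, 98657), Add(5841, -311049)) = Mul(-366966, -305208) = 112000958928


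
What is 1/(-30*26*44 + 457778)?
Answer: 1/423458 ≈ 2.3615e-6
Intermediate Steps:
1/(-30*26*44 + 457778) = 1/(-780*44 + 457778) = 1/(-34320 + 457778) = 1/423458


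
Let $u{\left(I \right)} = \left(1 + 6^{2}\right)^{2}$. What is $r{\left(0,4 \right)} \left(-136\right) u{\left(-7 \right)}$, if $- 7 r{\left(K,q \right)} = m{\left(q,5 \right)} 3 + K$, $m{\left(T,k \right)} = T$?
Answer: $\frac{2234208}{7} \approx 3.1917 \cdot 10^{5}$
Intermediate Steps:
$u{\left(I \right)} = 1369$ ($u{\left(I \right)} = \left(1 + 36\right)^{2} = 37^{2} = 1369$)
$r{\left(K,q \right)} = - \frac{3 q}{7} - \frac{K}{7}$ ($r{\left(K,q \right)} = - \frac{q 3 + K}{7} = - \frac{3 q + K}{7} = - \frac{K + 3 q}{7} = - \frac{3 q}{7} - \frac{K}{7}$)
$r{\left(0,4 \right)} \left(-136\right) u{\left(-7 \right)} = \left(\left(- \frac{3}{7}\right) 4 - 0\right) \left(-136\right) 1369 = \left(- \frac{12}{7} + 0\right) \left(-136\right) 1369 = \left(- \frac{12}{7}\right) \left(-136\right) 1369 = \frac{1632}{7} \cdot 1369 = \frac{2234208}{7}$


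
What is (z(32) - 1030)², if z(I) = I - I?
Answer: 1060900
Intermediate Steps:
z(I) = 0
(z(32) - 1030)² = (0 - 1030)² = (-1030)² = 1060900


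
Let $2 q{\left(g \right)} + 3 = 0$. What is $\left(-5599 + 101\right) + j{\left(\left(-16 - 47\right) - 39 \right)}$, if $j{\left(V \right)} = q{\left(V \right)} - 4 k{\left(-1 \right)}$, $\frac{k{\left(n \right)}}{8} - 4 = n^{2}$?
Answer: $- \frac{11319}{2} \approx -5659.5$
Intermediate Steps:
$q{\left(g \right)} = - \frac{3}{2}$ ($q{\left(g \right)} = - \frac{3}{2} + \frac{1}{2} \cdot 0 = - \frac{3}{2} + 0 = - \frac{3}{2}$)
$k{\left(n \right)} = 32 + 8 n^{2}$
$j{\left(V \right)} = - \frac{323}{2}$ ($j{\left(V \right)} = - \frac{3}{2} - 4 \left(32 + 8 \left(-1\right)^{2}\right) = - \frac{3}{2} - 4 \left(32 + 8 \cdot 1\right) = - \frac{3}{2} - 4 \left(32 + 8\right) = - \frac{3}{2} - 160 = - \frac{323}{2}$)
$\left(-5599 + 101\right) + j{\left(\left(-16 - 47\right) - 39 \right)} = \left(-5599 + 101\right) - \frac{323}{2} = -5498 - \frac{323}{2} = - \frac{11319}{2}$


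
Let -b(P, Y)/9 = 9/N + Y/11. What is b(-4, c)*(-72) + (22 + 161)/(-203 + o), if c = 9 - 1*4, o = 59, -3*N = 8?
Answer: -999887/528 ≈ -1893.7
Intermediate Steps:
N = -8/3 (N = -⅓*8 = -8/3 ≈ -2.6667)
c = 5 (c = 9 - 4 = 5)
b(P, Y) = 243/8 - 9*Y/11 (b(P, Y) = -9*(9/(-8/3) + Y/11) = -9*(9*(-3/8) + Y*(1/11)) = -9*(-27/8 + Y/11) = 243/8 - 9*Y/11)
b(-4, c)*(-72) + (22 + 161)/(-203 + o) = (243/8 - 9/11*5)*(-72) + (22 + 161)/(-203 + 59) = (243/8 - 45/11)*(-72) + 183/(-144) = (2313/88)*(-72) + 183*(-1/144) = -20817/11 - 61/48 = -999887/528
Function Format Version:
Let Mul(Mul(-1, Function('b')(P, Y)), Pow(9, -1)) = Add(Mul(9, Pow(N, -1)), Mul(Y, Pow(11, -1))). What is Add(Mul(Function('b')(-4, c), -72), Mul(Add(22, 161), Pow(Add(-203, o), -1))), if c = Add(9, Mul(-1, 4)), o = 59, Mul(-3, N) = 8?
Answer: Rational(-999887, 528) ≈ -1893.7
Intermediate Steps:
N = Rational(-8, 3) (N = Mul(Rational(-1, 3), 8) = Rational(-8, 3) ≈ -2.6667)
c = 5 (c = Add(9, -4) = 5)
Function('b')(P, Y) = Add(Rational(243, 8), Mul(Rational(-9, 11), Y)) (Function('b')(P, Y) = Mul(-9, Add(Mul(9, Pow(Rational(-8, 3), -1)), Mul(Y, Pow(11, -1)))) = Mul(-9, Add(Mul(9, Rational(-3, 8)), Mul(Y, Rational(1, 11)))) = Mul(-9, Add(Rational(-27, 8), Mul(Rational(1, 11), Y))) = Add(Rational(243, 8), Mul(Rational(-9, 11), Y)))
Add(Mul(Function('b')(-4, c), -72), Mul(Add(22, 161), Pow(Add(-203, o), -1))) = Add(Mul(Add(Rational(243, 8), Mul(Rational(-9, 11), 5)), -72), Mul(Add(22, 161), Pow(Add(-203, 59), -1))) = Add(Mul(Add(Rational(243, 8), Rational(-45, 11)), -72), Mul(183, Pow(-144, -1))) = Add(Mul(Rational(2313, 88), -72), Mul(183, Rational(-1, 144))) = Add(Rational(-20817, 11), Rational(-61, 48)) = Rational(-999887, 528)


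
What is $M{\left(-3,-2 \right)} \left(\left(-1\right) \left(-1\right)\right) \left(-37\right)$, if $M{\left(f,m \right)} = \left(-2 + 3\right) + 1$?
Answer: $-74$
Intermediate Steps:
$M{\left(f,m \right)} = 2$ ($M{\left(f,m \right)} = 1 + 1 = 2$)
$M{\left(-3,-2 \right)} \left(\left(-1\right) \left(-1\right)\right) \left(-37\right) = 2 \left(\left(-1\right) \left(-1\right)\right) \left(-37\right) = 2 \cdot 1 \left(-37\right) = 2 \left(-37\right) = -74$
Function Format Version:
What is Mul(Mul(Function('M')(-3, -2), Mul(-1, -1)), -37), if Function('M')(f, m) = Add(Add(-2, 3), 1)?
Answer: -74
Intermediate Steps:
Function('M')(f, m) = 2 (Function('M')(f, m) = Add(1, 1) = 2)
Mul(Mul(Function('M')(-3, -2), Mul(-1, -1)), -37) = Mul(Mul(2, Mul(-1, -1)), -37) = Mul(Mul(2, 1), -37) = Mul(2, -37) = -74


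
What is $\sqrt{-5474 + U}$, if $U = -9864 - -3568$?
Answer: $i \sqrt{11770} \approx 108.49 i$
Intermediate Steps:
$U = -6296$ ($U = -9864 + 3568 = -6296$)
$\sqrt{-5474 + U} = \sqrt{-5474 - 6296} = \sqrt{-11770} = i \sqrt{11770}$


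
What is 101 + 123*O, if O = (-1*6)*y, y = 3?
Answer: -2113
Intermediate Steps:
O = -18 (O = -1*6*3 = -6*3 = -18)
101 + 123*O = 101 + 123*(-18) = 101 - 2214 = -2113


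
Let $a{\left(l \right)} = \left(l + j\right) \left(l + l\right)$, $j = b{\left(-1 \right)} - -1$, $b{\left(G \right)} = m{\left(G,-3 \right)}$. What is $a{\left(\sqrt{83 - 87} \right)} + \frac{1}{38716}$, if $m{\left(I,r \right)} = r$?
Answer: $- \frac{309727}{38716} - 8 i \approx -8.0 - 8.0 i$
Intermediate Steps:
$b{\left(G \right)} = -3$
$j = -2$ ($j = -3 - -1 = -3 + 1 = -2$)
$a{\left(l \right)} = 2 l \left(-2 + l\right)$ ($a{\left(l \right)} = \left(l - 2\right) \left(l + l\right) = \left(-2 + l\right) 2 l = 2 l \left(-2 + l\right)$)
$a{\left(\sqrt{83 - 87} \right)} + \frac{1}{38716} = 2 \sqrt{83 - 87} \left(-2 + \sqrt{83 - 87}\right) + \frac{1}{38716} = 2 \sqrt{-4} \left(-2 + \sqrt{-4}\right) + \frac{1}{38716} = 2 \cdot 2 i \left(-2 + 2 i\right) + \frac{1}{38716} = 4 i \left(-2 + 2 i\right) + \frac{1}{38716} = \frac{1}{38716} + 4 i \left(-2 + 2 i\right)$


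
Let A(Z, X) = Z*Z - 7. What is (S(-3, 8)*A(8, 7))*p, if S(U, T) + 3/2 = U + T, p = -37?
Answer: -14763/2 ≈ -7381.5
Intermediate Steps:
S(U, T) = -3/2 + T + U (S(U, T) = -3/2 + (U + T) = -3/2 + (T + U) = -3/2 + T + U)
A(Z, X) = -7 + Z² (A(Z, X) = Z² - 7 = -7 + Z²)
(S(-3, 8)*A(8, 7))*p = ((-3/2 + 8 - 3)*(-7 + 8²))*(-37) = (7*(-7 + 64)/2)*(-37) = ((7/2)*57)*(-37) = (399/2)*(-37) = -14763/2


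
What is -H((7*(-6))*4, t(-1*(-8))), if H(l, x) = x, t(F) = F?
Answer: -8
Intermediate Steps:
-H((7*(-6))*4, t(-1*(-8))) = -(-1)*(-8) = -1*8 = -8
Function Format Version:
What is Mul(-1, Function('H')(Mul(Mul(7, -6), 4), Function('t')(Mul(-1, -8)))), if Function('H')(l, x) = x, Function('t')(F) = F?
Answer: -8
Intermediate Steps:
Mul(-1, Function('H')(Mul(Mul(7, -6), 4), Function('t')(Mul(-1, -8)))) = Mul(-1, Mul(-1, -8)) = Mul(-1, 8) = -8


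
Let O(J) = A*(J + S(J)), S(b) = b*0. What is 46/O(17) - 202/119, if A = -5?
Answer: -1332/595 ≈ -2.2387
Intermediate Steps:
S(b) = 0
O(J) = -5*J (O(J) = -5*(J + 0) = -5*J)
46/O(17) - 202/119 = 46/((-5*17)) - 202/119 = 46/(-85) - 202*1/119 = 46*(-1/85) - 202/119 = -46/85 - 202/119 = -1332/595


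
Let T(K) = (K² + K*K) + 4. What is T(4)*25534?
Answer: 919224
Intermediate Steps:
T(K) = 4 + 2*K² (T(K) = (K² + K²) + 4 = 2*K² + 4 = 4 + 2*K²)
T(4)*25534 = (4 + 2*4²)*25534 = (4 + 2*16)*25534 = (4 + 32)*25534 = 36*25534 = 919224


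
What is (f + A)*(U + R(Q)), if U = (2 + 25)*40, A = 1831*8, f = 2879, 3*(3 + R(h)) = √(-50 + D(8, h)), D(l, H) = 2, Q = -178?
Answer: 18876579 + 70108*I*√3/3 ≈ 1.8877e+7 + 40477.0*I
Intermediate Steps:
R(h) = -3 + 4*I*√3/3 (R(h) = -3 + √(-50 + 2)/3 = -3 + √(-48)/3 = -3 + (4*I*√3)/3 = -3 + 4*I*√3/3)
A = 14648
U = 1080 (U = 27*40 = 1080)
(f + A)*(U + R(Q)) = (2879 + 14648)*(1080 + (-3 + 4*I*√3/3)) = 17527*(1077 + 4*I*√3/3) = 18876579 + 70108*I*√3/3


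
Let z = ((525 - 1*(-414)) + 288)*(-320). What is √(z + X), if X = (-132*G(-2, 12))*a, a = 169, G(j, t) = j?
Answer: 2*I*√87006 ≈ 589.94*I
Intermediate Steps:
z = -392640 (z = ((525 + 414) + 288)*(-320) = (939 + 288)*(-320) = 1227*(-320) = -392640)
X = 44616 (X = -132*(-2)*169 = 264*169 = 44616)
√(z + X) = √(-392640 + 44616) = √(-348024) = 2*I*√87006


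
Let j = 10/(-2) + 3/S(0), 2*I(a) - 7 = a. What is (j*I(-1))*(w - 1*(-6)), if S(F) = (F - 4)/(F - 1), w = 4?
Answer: -255/2 ≈ -127.50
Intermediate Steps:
I(a) = 7/2 + a/2
S(F) = (-4 + F)/(-1 + F)
j = -17/4 (j = 10/(-2) + 3/(((-4 + 0)/(-1 + 0))) = 10*(-½) + 3/((-4/(-1))) = -5 + 3/((-1*(-4))) = -5 + 3/4 = -5 + 3*(¼) = -5 + ¾ = -17/4 ≈ -4.2500)
(j*I(-1))*(w - 1*(-6)) = (-17*(7/2 + (½)*(-1))/4)*(4 - 1*(-6)) = (-17*(7/2 - ½)/4)*(4 + 6) = -17/4*3*10 = -51/4*10 = -255/2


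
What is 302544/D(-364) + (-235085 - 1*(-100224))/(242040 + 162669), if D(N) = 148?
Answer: 30605580067/14974233 ≈ 2043.9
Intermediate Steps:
302544/D(-364) + (-235085 - 1*(-100224))/(242040 + 162669) = 302544/148 + (-235085 - 1*(-100224))/(242040 + 162669) = 302544*(1/148) + (-235085 + 100224)/404709 = 75636/37 - 134861*1/404709 = 75636/37 - 134861/404709 = 30605580067/14974233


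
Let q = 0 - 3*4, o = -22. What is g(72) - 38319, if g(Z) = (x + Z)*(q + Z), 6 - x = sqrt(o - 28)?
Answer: -33639 - 300*I*sqrt(2) ≈ -33639.0 - 424.26*I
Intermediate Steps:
x = 6 - 5*I*sqrt(2) (x = 6 - sqrt(-22 - 28) = 6 - sqrt(-50) = 6 - 5*I*sqrt(2) ≈ 6.0 - 7.0711*I)
q = -12 (q = 0 - 12 = -12)
g(Z) = (-12 + Z)*(6 + Z - 5*I*sqrt(2)) (g(Z) = ((6 - 5*I*sqrt(2)) + Z)*(-12 + Z) = (6 + Z - 5*I*sqrt(2))*(-12 + Z) = (-12 + Z)*(6 + Z - 5*I*sqrt(2)))
g(72) - 38319 = (-72 + 72**2 - 6*72 + 60*I*sqrt(2) - 5*I*72*sqrt(2)) - 38319 = (-72 + 5184 - 432 + 60*I*sqrt(2) - 360*I*sqrt(2)) - 38319 = (4680 - 300*I*sqrt(2)) - 38319 = -33639 - 300*I*sqrt(2)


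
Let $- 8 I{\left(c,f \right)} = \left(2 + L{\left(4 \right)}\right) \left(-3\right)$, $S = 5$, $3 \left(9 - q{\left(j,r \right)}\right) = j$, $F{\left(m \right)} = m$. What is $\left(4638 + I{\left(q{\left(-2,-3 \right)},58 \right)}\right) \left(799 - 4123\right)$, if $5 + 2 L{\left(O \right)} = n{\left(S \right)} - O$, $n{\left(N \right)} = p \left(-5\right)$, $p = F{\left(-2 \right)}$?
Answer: $- \frac{61679313}{4} \approx -1.542 \cdot 10^{7}$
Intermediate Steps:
$q{\left(j,r \right)} = 9 - \frac{j}{3}$
$p = -2$
$n{\left(N \right)} = 10$ ($n{\left(N \right)} = \left(-2\right) \left(-5\right) = 10$)
$L{\left(O \right)} = \frac{5}{2} - \frac{O}{2}$ ($L{\left(O \right)} = - \frac{5}{2} + \frac{10 - O}{2} = - \frac{5}{2} - \left(-5 + \frac{O}{2}\right) = \frac{5}{2} - \frac{O}{2}$)
$I{\left(c,f \right)} = \frac{15}{16}$ ($I{\left(c,f \right)} = - \frac{\left(2 + \left(\frac{5}{2} - 2\right)\right) \left(-3\right)}{8} = - \frac{\left(2 + \frac{1}{2}\right) \left(-3\right)}{8} = - \frac{\frac{5}{2} \left(-3\right)}{8} = \left(- \frac{1}{8}\right) \left(- \frac{15}{2}\right) = \frac{15}{16}$)
$\left(4638 + I{\left(q{\left(-2,-3 \right)},58 \right)}\right) \left(799 - 4123\right) = \left(4638 + \frac{15}{16}\right) \left(799 - 4123\right) = \frac{74223}{16} \left(-3324\right) = - \frac{61679313}{4}$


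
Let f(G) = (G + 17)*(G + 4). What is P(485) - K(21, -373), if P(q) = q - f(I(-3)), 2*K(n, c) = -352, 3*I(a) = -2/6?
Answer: 48221/81 ≈ 595.32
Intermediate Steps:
I(a) = -⅑ (I(a) = (-2/6)/3 = (-2*⅙)/3 = (⅓)*(-⅓) = -⅑)
f(G) = (4 + G)*(17 + G) (f(G) = (17 + G)*(4 + G) = (4 + G)*(17 + G))
K(n, c) = -176 (K(n, c) = (½)*(-352) = -176)
P(q) = -5320/81 + q (P(q) = q - (68 + (-⅑)² + 21*(-⅑)) = q - (68 + 1/81 - 7/3) = q - 1*5320/81 = q - 5320/81 = -5320/81 + q)
P(485) - K(21, -373) = (-5320/81 + 485) - 1*(-176) = 33965/81 + 176 = 48221/81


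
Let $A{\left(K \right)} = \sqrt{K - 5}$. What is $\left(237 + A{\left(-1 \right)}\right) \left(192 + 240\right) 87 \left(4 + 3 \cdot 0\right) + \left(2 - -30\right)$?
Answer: $35629664 + 150336 i \sqrt{6} \approx 3.563 \cdot 10^{7} + 3.6825 \cdot 10^{5} i$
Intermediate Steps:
$A{\left(K \right)} = \sqrt{-5 + K}$
$\left(237 + A{\left(-1 \right)}\right) \left(192 + 240\right) 87 \left(4 + 3 \cdot 0\right) + \left(2 - -30\right) = \left(237 + \sqrt{-5 - 1}\right) \left(192 + 240\right) 87 \left(4 + 3 \cdot 0\right) + \left(2 - -30\right) = \left(237 + \sqrt{-6}\right) 432 \cdot 87 \left(4 + 0\right) + \left(2 + 30\right) = \left(237 + i \sqrt{6}\right) 432 \cdot 87 \cdot 4 + 32 = \left(102384 + 432 i \sqrt{6}\right) 348 + 32 = \left(35629632 + 150336 i \sqrt{6}\right) + 32 = 35629664 + 150336 i \sqrt{6}$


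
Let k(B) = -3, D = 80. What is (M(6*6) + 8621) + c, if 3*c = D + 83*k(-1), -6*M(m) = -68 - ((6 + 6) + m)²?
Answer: 8960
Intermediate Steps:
M(m) = 34/3 + (12 + m)²/6 (M(m) = -(-68 - ((6 + 6) + m)²)/6 = -(-68 - (12 + m)²)/6 = 34/3 + (12 + m)²/6)
c = -169/3 (c = (80 + 83*(-3))/3 = (80 - 249)/3 = (⅓)*(-169) = -169/3 ≈ -56.333)
(M(6*6) + 8621) + c = ((34/3 + (12 + 6*6)²/6) + 8621) - 169/3 = ((34/3 + (12 + 36)²/6) + 8621) - 169/3 = ((34/3 + (⅙)*48²) + 8621) - 169/3 = ((34/3 + (⅙)*2304) + 8621) - 169/3 = ((34/3 + 384) + 8621) - 169/3 = (1186/3 + 8621) - 169/3 = 27049/3 - 169/3 = 8960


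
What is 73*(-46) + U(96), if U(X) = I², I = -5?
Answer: -3333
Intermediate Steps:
U(X) = 25 (U(X) = (-5)² = 25)
73*(-46) + U(96) = 73*(-46) + 25 = -3358 + 25 = -3333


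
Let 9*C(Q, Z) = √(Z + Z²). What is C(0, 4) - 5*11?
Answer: -55 + 2*√5/9 ≈ -54.503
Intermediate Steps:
C(Q, Z) = √(Z + Z²)/9
C(0, 4) - 5*11 = √(4*(1 + 4))/9 - 5*11 = √(4*5)/9 - 55 = √20/9 - 55 = (2*√5)/9 - 55 = 2*√5/9 - 55 = -55 + 2*√5/9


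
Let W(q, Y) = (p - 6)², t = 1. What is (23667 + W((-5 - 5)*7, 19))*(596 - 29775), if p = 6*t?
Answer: -690579393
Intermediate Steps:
p = 6 (p = 6*1 = 6)
W(q, Y) = 0 (W(q, Y) = (6 - 6)² = 0² = 0)
(23667 + W((-5 - 5)*7, 19))*(596 - 29775) = (23667 + 0)*(596 - 29775) = 23667*(-29179) = -690579393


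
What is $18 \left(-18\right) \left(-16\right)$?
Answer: $5184$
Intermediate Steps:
$18 \left(-18\right) \left(-16\right) = \left(-324\right) \left(-16\right) = 5184$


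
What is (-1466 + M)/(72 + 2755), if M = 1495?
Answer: 29/2827 ≈ 0.010258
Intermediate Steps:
(-1466 + M)/(72 + 2755) = (-1466 + 1495)/(72 + 2755) = 29/2827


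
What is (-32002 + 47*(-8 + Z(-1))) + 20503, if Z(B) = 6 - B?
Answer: -11546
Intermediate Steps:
(-32002 + 47*(-8 + Z(-1))) + 20503 = (-32002 + 47*(-8 + (6 - 1*(-1)))) + 20503 = (-32002 + 47*(-8 + (6 + 1))) + 20503 = (-32002 + 47*(-8 + 7)) + 20503 = (-32002 + 47*(-1)) + 20503 = (-32002 - 47) + 20503 = -32049 + 20503 = -11546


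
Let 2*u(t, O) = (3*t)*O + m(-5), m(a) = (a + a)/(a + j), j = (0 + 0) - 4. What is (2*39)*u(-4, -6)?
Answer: 8554/3 ≈ 2851.3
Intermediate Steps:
j = -4 (j = 0 - 4 = -4)
m(a) = 2*a/(-4 + a) (m(a) = (a + a)/(a - 4) = (2*a)/(-4 + a) = 2*a/(-4 + a))
u(t, O) = 5/9 + 3*O*t/2 (u(t, O) = ((3*t)*O + 2*(-5)/(-4 - 5))/2 = (3*O*t + 2*(-5)/(-9))/2 = (3*O*t + 2*(-5)*(-⅑))/2 = (3*O*t + 10/9)/2 = (10/9 + 3*O*t)/2 = 5/9 + 3*O*t/2)
(2*39)*u(-4, -6) = (2*39)*(5/9 + (3/2)*(-6)*(-4)) = 78*(5/9 + 36) = 78*(329/9) = 8554/3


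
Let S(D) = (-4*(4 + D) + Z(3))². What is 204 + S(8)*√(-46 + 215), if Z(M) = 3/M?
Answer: 28921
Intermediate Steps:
S(D) = (-15 - 4*D)² (S(D) = (-4*(4 + D) + 3/3)² = ((-16 - 4*D) + 3*(⅓))² = ((-16 - 4*D) + 1)² = (-15 - 4*D)²)
204 + S(8)*√(-46 + 215) = 204 + (15 + 4*8)²*√(-46 + 215) = 204 + (15 + 32)²*√169 = 204 + 47²*13 = 204 + 2209*13 = 204 + 28717 = 28921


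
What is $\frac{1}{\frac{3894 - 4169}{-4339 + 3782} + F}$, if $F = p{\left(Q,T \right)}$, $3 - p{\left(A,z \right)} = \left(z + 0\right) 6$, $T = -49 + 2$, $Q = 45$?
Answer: $\frac{557}{159020} \approx 0.0035027$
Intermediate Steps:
$T = -47$
$p{\left(A,z \right)} = 3 - 6 z$ ($p{\left(A,z \right)} = 3 - \left(z + 0\right) 6 = 3 - z 6 = 3 - 6 z$)
$F = 285$ ($F = 3 - -282 = 3 + 282 = 285$)
$\frac{1}{\frac{3894 - 4169}{-4339 + 3782} + F} = \frac{1}{\frac{3894 - 4169}{-4339 + 3782} + 285} = \frac{1}{- \frac{275}{-557} + 285} = \frac{1}{\left(-275\right) \left(- \frac{1}{557}\right) + 285} = \frac{1}{\frac{275}{557} + 285} = \frac{1}{\frac{159020}{557}} = \frac{557}{159020}$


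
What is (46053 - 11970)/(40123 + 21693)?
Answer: 34083/61816 ≈ 0.55136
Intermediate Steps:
(46053 - 11970)/(40123 + 21693) = 34083/61816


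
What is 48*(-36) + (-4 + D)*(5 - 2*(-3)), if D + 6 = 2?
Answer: -1816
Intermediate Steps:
D = -4 (D = -6 + 2 = -4)
48*(-36) + (-4 + D)*(5 - 2*(-3)) = 48*(-36) + (-4 - 4)*(5 - 2*(-3)) = -1728 - 8*(5 + 6) = -1728 - 8*11 = -1728 - 88 = -1816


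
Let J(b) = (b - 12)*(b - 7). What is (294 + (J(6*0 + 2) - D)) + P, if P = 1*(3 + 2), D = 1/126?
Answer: 43973/126 ≈ 348.99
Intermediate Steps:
D = 1/126 ≈ 0.0079365
J(b) = (-12 + b)*(-7 + b)
P = 5 (P = 1*5 = 5)
(294 + (J(6*0 + 2) - D)) + P = (294 + ((84 + (6*0 + 2)² - 19*(6*0 + 2)) - 1*1/126)) + 5 = (294 + ((84 + (0 + 2)² - 19*(0 + 2)) - 1/126)) + 5 = (294 + ((84 + 2² - 19*2) - 1/126)) + 5 = (294 + ((84 + 4 - 38) - 1/126)) + 5 = (294 + (50 - 1/126)) + 5 = (294 + 6299/126) + 5 = 43343/126 + 5 = 43973/126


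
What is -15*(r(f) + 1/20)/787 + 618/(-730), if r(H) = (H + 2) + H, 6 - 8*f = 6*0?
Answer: -1050477/1149020 ≈ -0.91424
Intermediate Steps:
f = 3/4 (f = 3/4 - 3*0/4 = 3/4 - 1/8*0 = 3/4 + 0 = 3/4 ≈ 0.75000)
r(H) = 2 + 2*H (r(H) = (2 + H) + H = 2 + 2*H)
-15*(r(f) + 1/20)/787 + 618/(-730) = -15*((2 + 2*(3/4)) + 1/20)/787 + 618/(-730) = -15*((2 + 3/2) + 1/20)*(1/787) + 618*(-1/730) = -15*(7/2 + 1/20)*(1/787) - 309/365 = -15*71/20*(1/787) - 309/365 = -213/4*1/787 - 309/365 = -213/3148 - 309/365 = -1050477/1149020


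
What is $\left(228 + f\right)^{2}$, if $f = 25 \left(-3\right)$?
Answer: $23409$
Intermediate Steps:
$f = -75$
$\left(228 + f\right)^{2} = \left(228 - 75\right)^{2} = 153^{2} = 23409$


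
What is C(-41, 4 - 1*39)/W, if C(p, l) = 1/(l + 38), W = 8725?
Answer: 1/26175 ≈ 3.8204e-5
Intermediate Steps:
C(p, l) = 1/(38 + l)
C(-41, 4 - 1*39)/W = 1/((38 + (4 - 1*39))*8725) = (1/8725)/(38 + (4 - 39)) = (1/8725)/(38 - 35) = (1/8725)/3 = (1/3)*(1/8725) = 1/26175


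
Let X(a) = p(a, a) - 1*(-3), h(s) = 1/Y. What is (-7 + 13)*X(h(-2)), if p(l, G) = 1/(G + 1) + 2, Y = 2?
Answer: 34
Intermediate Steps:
p(l, G) = 2 + 1/(1 + G) (p(l, G) = 1/(1 + G) + 2 = 2 + 1/(1 + G))
h(s) = 1/2
X(a) = 3 + (3 + 2*a)/(1 + a) (X(a) = (3 + 2*a)/(1 + a) - 1*(-3) = (3 + 2*a)/(1 + a) + 3 = 3 + (3 + 2*a)/(1 + a))
(-7 + 13)*X(h(-2)) = (-7 + 13)*((6 + 5*(1/2))/(1 + 1/2)) = 6*((6 + 5/2)/(3/2)) = 6*((2/3)*(17/2)) = 6*(17/3) = 34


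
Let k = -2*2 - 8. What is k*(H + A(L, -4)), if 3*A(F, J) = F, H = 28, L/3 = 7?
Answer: -420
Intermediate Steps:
L = 21 (L = 3*7 = 21)
A(F, J) = F/3
k = -12 (k = -4 - 8 = -12)
k*(H + A(L, -4)) = -12*(28 + (1/3)*21) = -12*(28 + 7) = -12*35 = -420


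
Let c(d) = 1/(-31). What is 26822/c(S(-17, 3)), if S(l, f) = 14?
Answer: -831482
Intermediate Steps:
c(d) = -1/31
26822/c(S(-17, 3)) = 26822/(-1/31) = 26822*(-31) = -831482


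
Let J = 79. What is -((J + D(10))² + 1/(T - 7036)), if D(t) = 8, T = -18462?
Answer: -192994361/25498 ≈ -7569.0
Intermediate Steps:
-((J + D(10))² + 1/(T - 7036)) = -((79 + 8)² + 1/(-18462 - 7036)) = -(87² + 1/(-25498)) = -(7569 - 1/25498) = -1*192994361/25498 = -192994361/25498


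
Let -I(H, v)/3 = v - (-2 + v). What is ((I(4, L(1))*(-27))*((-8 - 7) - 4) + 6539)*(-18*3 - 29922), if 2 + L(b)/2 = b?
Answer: -103746936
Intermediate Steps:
L(b) = -4 + 2*b
I(H, v) = -6 (I(H, v) = -3*(v - (-2 + v)) = -3*(v + (2 - v)) = -3*2 = -6)
((I(4, L(1))*(-27))*((-8 - 7) - 4) + 6539)*(-18*3 - 29922) = ((-6*(-27))*((-8 - 7) - 4) + 6539)*(-18*3 - 29922) = (162*(-15 - 4) + 6539)*(-54 - 29922) = (162*(-19) + 6539)*(-29976) = (-3078 + 6539)*(-29976) = 3461*(-29976) = -103746936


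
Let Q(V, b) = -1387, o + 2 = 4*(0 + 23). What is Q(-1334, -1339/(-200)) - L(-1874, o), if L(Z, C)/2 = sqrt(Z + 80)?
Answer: -1387 - 2*I*sqrt(1794) ≈ -1387.0 - 84.711*I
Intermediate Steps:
o = 90 (o = -2 + 4*(0 + 23) = -2 + 4*23 = -2 + 92 = 90)
L(Z, C) = 2*sqrt(80 + Z) (L(Z, C) = 2*sqrt(Z + 80) = 2*sqrt(80 + Z))
Q(-1334, -1339/(-200)) - L(-1874, o) = -1387 - 2*sqrt(80 - 1874) = -1387 - 2*sqrt(-1794) = -1387 - 2*I*sqrt(1794)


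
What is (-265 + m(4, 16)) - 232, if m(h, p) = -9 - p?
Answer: -522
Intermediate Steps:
(-265 + m(4, 16)) - 232 = (-265 + (-9 - 1*16)) - 232 = (-265 + (-9 - 16)) - 232 = (-265 - 25) - 232 = -290 - 232 = -522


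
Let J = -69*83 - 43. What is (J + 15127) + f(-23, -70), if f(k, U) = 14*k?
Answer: 9035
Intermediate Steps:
J = -5770 (J = -5727 - 43 = -5770)
(J + 15127) + f(-23, -70) = (-5770 + 15127) + 14*(-23) = 9357 - 322 = 9035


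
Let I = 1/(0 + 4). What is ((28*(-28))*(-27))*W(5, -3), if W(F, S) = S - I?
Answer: -68796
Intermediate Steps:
I = 1/4 ≈ 0.25000
W(F, S) = -1/4 + S (W(F, S) = S - 1*1/4 = S - 1/4 = -1/4 + S)
((28*(-28))*(-27))*W(5, -3) = ((28*(-28))*(-27))*(-1/4 - 3) = -784*(-27)*(-13/4) = 21168*(-13/4) = -68796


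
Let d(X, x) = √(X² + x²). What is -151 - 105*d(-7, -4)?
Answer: -151 - 105*√65 ≈ -997.54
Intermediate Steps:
-151 - 105*d(-7, -4) = -151 - 105*√((-7)² + (-4)²) = -151 - 105*√(49 + 16) = -151 - 105*√65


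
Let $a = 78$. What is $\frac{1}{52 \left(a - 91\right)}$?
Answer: $- \frac{1}{676} \approx -0.0014793$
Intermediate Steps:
$\frac{1}{52 \left(a - 91\right)} = \frac{1}{52 \left(78 - 91\right)} = \frac{1}{52 \left(-13\right)} = \frac{1}{-676} = - \frac{1}{676}$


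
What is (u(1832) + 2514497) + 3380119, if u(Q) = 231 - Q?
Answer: 5893015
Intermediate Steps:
(u(1832) + 2514497) + 3380119 = ((231 - 1*1832) + 2514497) + 3380119 = ((231 - 1832) + 2514497) + 3380119 = (-1601 + 2514497) + 3380119 = 2512896 + 3380119 = 5893015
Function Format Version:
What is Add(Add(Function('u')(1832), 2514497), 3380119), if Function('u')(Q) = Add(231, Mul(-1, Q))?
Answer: 5893015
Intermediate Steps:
Add(Add(Function('u')(1832), 2514497), 3380119) = Add(Add(Add(231, Mul(-1, 1832)), 2514497), 3380119) = Add(Add(Add(231, -1832), 2514497), 3380119) = Add(Add(-1601, 2514497), 3380119) = Add(2512896, 3380119) = 5893015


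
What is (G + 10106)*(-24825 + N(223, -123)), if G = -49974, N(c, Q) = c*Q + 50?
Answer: 2081269072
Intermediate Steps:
N(c, Q) = 50 + Q*c (N(c, Q) = Q*c + 50 = 50 + Q*c)
(G + 10106)*(-24825 + N(223, -123)) = (-49974 + 10106)*(-24825 + (50 - 123*223)) = -39868*(-24825 + (50 - 27429)) = -39868*(-24825 - 27379) = -39868*(-52204) = 2081269072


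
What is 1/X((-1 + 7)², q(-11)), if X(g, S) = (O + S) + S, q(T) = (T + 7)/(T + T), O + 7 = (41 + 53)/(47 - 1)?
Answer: -253/1162 ≈ -0.21773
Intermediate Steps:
O = -114/23 (O = -7 + (41 + 53)/(47 - 1) = -7 + 94/46 = -7 + 94*(1/46) = -7 + 47/23 = -114/23 ≈ -4.9565)
q(T) = (7 + T)/(2*T) (q(T) = (7 + T)/((2*T)) = (7 + T)*(1/(2*T)) = (7 + T)/(2*T))
X(g, S) = -114/23 + 2*S (X(g, S) = (-114/23 + S) + S = -114/23 + 2*S)
1/X((-1 + 7)², q(-11)) = 1/(-114/23 + 2*((½)*(7 - 11)/(-11))) = 1/(-114/23 + 2*((½)*(-1/11)*(-4))) = 1/(-114/23 + 2*(2/11)) = 1/(-114/23 + 4/11) = 1/(-1162/253) = -253/1162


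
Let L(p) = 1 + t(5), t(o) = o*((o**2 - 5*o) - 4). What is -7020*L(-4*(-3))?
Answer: 133380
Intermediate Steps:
t(o) = o*(-4 + o**2 - 5*o)
L(p) = -19 (L(p) = 1 + 5*(-4 + 5**2 - 5*5) = 1 + 5*(-4 + 25 - 25) = 1 + 5*(-4) = 1 - 20 = -19)
-7020*L(-4*(-3)) = -7020*(-19) = 133380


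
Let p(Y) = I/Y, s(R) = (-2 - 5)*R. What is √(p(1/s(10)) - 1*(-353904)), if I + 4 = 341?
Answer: √330314 ≈ 574.73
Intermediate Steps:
I = 337 (I = -4 + 341 = 337)
s(R) = -7*R
p(Y) = 337/Y
√(p(1/s(10)) - 1*(-353904)) = √(337/(1/(-7*10)) - 1*(-353904)) = √(337/(1/(-70)) + 353904) = √(337/(-1/70) + 353904) = √(337*(-70) + 353904) = √(-23590 + 353904) = √330314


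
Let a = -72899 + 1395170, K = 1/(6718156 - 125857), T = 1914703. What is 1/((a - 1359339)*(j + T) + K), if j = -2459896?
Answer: 6592299/133225182060431077 ≈ 4.9482e-11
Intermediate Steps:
K = 1/6592299 ≈ 1.5169e-7
a = 1322271
1/((a - 1359339)*(j + T) + K) = 1/((1322271 - 1359339)*(-2459896 + 1914703) + 1/6592299) = 1/(-37068*(-545193) + 1/6592299) = 1/(20209214124 + 1/6592299) = 1/(133225182060431077/6592299) = 6592299/133225182060431077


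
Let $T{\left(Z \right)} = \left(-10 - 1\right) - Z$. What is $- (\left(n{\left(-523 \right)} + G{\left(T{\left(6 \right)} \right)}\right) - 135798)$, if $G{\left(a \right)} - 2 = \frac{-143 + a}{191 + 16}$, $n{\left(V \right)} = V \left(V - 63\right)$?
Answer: $- \frac{35331014}{207} \approx -1.7068 \cdot 10^{5}$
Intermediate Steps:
$n{\left(V \right)} = V \left(-63 + V\right)$
$T{\left(Z \right)} = -11 - Z$
$G{\left(a \right)} = \frac{271}{207} + \frac{a}{207}$ ($G{\left(a \right)} = 2 + \frac{-143 + a}{191 + 16} = 2 + \frac{-143 + a}{207} = 2 + \left(-143 + a\right) \frac{1}{207} = 2 + \left(- \frac{143}{207} + \frac{a}{207}\right) = \frac{271}{207} + \frac{a}{207}$)
$- (\left(n{\left(-523 \right)} + G{\left(T{\left(6 \right)} \right)}\right) - 135798) = - (\left(- 523 \left(-63 - 523\right) + \left(\frac{271}{207} + \frac{-11 - 6}{207}\right)\right) - 135798) = - (\left(\left(-523\right) \left(-586\right) + \left(\frac{271}{207} + \frac{-11 - 6}{207}\right)\right) - 135798) = - (\left(306478 + \left(\frac{271}{207} + \frac{1}{207} \left(-17\right)\right)\right) - 135798) = - (\left(306478 + \left(\frac{271}{207} - \frac{17}{207}\right)\right) - 135798) = - (\left(306478 + \frac{254}{207}\right) - 135798) = - (\frac{63441200}{207} - 135798) = \left(-1\right) \frac{35331014}{207} = - \frac{35331014}{207}$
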